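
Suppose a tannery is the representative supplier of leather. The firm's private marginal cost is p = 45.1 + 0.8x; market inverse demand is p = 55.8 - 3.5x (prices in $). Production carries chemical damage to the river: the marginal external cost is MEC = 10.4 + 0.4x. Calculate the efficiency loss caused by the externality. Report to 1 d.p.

DWL = $13.8

Market equilibrium (private): 45.1 + 0.8x = 55.8 - 3.5x → x_m = 2.4884.
Social marginal cost = private MC + MEC = 55.5 + 1.2x.
Set SMC = demand: 55.5 + 1.2x = 55.8 - 3.5x → x* = 0.0638.
The welfare-loss triangle has base |x_m − x*| and height MEC(x_m) (the vertical gap between SMC and demand is zero at x* and MEC at x_m).
DWL = ½ × 2.4246 × 11.3953 = 13.8145.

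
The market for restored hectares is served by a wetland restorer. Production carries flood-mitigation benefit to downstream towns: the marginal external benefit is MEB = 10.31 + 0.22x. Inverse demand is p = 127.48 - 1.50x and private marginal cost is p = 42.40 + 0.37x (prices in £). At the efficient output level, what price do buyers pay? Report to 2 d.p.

P = £40.76

Social marginal cost = private MC − MEB = 32.09 + 0.15x.
Set SMC = demand: 32.09 + 0.15x = 127.48 - 1.50x → x* = 57.8121.
Consumer price on the demand curve at x*: 127.48 − 1.50×57.8121 = 40.7619.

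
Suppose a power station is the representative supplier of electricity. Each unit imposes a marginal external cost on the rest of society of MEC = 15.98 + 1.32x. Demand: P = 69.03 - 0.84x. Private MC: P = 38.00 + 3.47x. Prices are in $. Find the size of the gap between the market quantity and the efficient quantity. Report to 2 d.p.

Market equilibrium (private): 38.00 + 3.47x = 69.03 - 0.84x → x_m = 7.1995.
Social marginal cost = private MC + MEC = 53.98 + 4.79x.
Set SMC = demand: 53.98 + 4.79x = 69.03 - 0.84x → x* = 2.6732.
Gap = |7.1995 − 2.6732| = 4.5263.

4.53 units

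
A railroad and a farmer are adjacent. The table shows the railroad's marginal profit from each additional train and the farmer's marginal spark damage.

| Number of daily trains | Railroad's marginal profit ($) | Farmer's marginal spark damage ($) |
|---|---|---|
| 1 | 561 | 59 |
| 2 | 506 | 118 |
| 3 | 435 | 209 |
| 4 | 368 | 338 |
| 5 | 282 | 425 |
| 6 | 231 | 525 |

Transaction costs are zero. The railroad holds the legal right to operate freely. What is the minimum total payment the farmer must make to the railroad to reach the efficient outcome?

$513

Left alone the railroad would choose level 6 (marginal profit stays positive).
Efficient level: k* = 4 (marginal profit ≥ marginal spark damage through 4).
The farmer must at least cover the railroad's forgone profit from cutting 6→4: 282 + 231 = 513.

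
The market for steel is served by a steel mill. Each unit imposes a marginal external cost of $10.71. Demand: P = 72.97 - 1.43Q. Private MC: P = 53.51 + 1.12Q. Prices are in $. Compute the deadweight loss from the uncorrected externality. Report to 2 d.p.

Market equilibrium (private): 53.51 + 1.12Q = 72.97 - 1.43Q → Q_m = 7.6314.
Social marginal cost = private MC + MEC = 64.22 + 1.12Q.
Set SMC = demand: 64.22 + 1.12Q = 72.97 - 1.43Q → Q* = 3.4314.
Between Q* and Q_m the wedge SMC − demand runs linearly from 0 to MEC(Q_m), so the loss is a triangle.
DWL = ½ × 4.2000 × 10.7100 = 22.4910.

DWL = $22.49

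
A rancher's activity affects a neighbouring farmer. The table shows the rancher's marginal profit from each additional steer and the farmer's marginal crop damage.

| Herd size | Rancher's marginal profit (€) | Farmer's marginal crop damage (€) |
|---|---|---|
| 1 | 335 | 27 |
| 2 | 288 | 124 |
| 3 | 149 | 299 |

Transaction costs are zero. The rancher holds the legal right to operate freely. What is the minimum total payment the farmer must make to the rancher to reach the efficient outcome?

Left alone the rancher would choose level 3 (marginal profit stays positive).
Efficient level: k* = 2 (marginal profit ≥ marginal crop damage through 2).
The farmer must at least cover the rancher's forgone profit from cutting 3→2: 149 = 149.

€149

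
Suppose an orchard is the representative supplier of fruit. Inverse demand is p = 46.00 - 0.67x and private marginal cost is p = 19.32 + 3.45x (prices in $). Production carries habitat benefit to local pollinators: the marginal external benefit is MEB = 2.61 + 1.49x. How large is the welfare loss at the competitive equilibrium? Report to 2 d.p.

Market equilibrium (private): 19.32 + 3.45x = 46.00 - 0.67x → x_m = 6.4757.
Social marginal cost = private MC − MEB = 16.71 + 1.96x.
Set SMC = demand: 16.71 + 1.96x = 46.00 - 0.67x → x* = 11.1369.
The loss is the area between SMC and demand from x* to x_m; with linear curves that's a triangle of height MEB(x_m).
DWL = ½ × 4.6612 × 12.2588 = 28.5704.

DWL = $28.57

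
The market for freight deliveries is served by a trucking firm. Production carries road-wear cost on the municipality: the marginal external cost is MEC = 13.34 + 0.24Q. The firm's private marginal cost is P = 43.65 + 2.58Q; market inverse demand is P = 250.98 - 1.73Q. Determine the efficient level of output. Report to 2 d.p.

Q* = 42.64

Social marginal cost = private MC + MEC = 56.99 + 2.82Q.
Set SMC = demand: 56.99 + 2.82Q = 250.98 - 1.73Q → Q* = 42.6352.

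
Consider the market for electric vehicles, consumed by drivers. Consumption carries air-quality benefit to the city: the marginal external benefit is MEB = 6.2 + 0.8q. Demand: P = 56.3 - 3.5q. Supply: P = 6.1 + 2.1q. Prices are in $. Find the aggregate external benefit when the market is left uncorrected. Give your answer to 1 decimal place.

Market equilibrium (private): 6.1 + 2.1q = 56.3 - 3.5q → q_m = 8.9643.
Total external benefit = ∫₀^{q_m} (6.2 + 0.8q) dq = 6.2×8.9643 + ½×0.8×8.9643² = 87.7221.

$87.7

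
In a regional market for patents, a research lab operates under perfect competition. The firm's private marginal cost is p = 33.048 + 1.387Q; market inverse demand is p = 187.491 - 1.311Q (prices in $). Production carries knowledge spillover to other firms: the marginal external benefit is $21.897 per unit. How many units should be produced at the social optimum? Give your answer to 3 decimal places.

Social marginal cost = private MC − MEB = 11.151 + 1.387Q.
Set SMC = demand: 11.151 + 1.387Q = 187.491 - 1.311Q → Q* = 65.3595.

Q* = 65.360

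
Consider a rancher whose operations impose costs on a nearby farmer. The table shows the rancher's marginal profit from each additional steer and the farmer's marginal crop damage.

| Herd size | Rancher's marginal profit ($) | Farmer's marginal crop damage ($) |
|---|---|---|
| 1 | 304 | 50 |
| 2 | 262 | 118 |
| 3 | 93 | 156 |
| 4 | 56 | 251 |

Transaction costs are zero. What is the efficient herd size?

Bargaining reaches the level where marginal profit last exceeds marginal crop damage.
That holds through level 2 (262 ≥ 118) but not at 3 (93 < 156).

2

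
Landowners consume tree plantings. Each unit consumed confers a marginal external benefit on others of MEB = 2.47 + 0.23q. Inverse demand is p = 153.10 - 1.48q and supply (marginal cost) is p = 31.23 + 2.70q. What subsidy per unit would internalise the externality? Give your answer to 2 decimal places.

Social marginal benefit = demand + MEB = 155.57 - 1.25q.
Set SMB = MC: 155.57 - 1.25q = 31.23 + 2.70q → q* = 31.4785.
The Pigouvian subsidy equals MEB at q*: 2.47 + 0.23×31.4785 = 9.7101.

subsidy = 9.71 per unit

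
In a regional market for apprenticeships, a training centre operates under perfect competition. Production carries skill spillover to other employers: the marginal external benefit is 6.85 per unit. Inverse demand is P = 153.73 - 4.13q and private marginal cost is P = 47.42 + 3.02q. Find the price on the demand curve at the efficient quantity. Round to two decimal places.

P = 88.37

Social marginal cost = private MC − MEB = 40.57 + 3.02q.
Set SMC = demand: 40.57 + 3.02q = 153.73 - 4.13q → q* = 15.8266.
Consumer price on the demand curve at q*: 153.73 − 4.13×15.8266 = 88.3661.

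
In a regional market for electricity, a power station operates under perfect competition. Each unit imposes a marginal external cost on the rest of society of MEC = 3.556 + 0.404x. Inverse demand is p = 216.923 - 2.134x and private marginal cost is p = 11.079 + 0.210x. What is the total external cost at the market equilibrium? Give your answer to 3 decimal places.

1870.082

Market equilibrium (private): 11.079 + 0.210x = 216.923 - 2.134x → x_m = 87.8174.
Total external cost = ∫₀^{x_m} (3.556 + 0.404x) dx = 3.556×87.8174 + ½×0.404×87.8174² = 1870.0816.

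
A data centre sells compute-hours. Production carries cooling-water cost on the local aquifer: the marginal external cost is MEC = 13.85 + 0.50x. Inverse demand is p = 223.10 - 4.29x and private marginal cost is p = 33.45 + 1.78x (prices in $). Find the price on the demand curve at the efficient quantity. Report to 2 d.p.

Social marginal cost = private MC + MEC = 47.30 + 2.28x.
Set SMC = demand: 47.30 + 2.28x = 223.10 - 4.29x → x* = 26.7580.
Consumer price on the demand curve at x*: 223.10 − 4.29×26.7580 = 108.3082.

P = $108.31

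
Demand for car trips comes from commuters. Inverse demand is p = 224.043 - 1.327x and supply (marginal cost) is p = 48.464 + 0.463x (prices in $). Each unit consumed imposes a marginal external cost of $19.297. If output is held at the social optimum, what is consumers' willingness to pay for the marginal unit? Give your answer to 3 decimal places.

P = $108.185

Social marginal benefit = demand − MEC = 204.746 - 1.327x.
Set SMB = MC: 204.746 - 1.327x = 48.464 + 0.463x → x* = 87.3084.
Consumer price on the demand curve at x*: 224.043 − 1.327×87.3084 = 108.1848.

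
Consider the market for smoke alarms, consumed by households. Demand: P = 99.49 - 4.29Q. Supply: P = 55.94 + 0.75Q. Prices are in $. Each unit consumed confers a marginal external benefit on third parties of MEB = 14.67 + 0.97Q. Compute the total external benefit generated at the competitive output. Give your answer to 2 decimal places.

$162.97

Market equilibrium (private): 55.94 + 0.75Q = 99.49 - 4.29Q → Q_m = 8.6409.
Total external benefit = ∫₀^{Q_m} (14.67 + 0.97Q) dQ = 14.67×8.6409 + ½×0.97×8.6409² = 162.9746.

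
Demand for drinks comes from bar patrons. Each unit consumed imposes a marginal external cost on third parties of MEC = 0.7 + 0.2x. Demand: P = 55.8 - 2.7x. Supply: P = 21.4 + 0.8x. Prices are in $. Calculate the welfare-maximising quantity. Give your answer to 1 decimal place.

x* = 9.1

Social marginal benefit = demand − MEC = 55.1 - 2.9x.
Set SMB = MC: 55.1 - 2.9x = 21.4 + 0.8x → x* = 9.1081.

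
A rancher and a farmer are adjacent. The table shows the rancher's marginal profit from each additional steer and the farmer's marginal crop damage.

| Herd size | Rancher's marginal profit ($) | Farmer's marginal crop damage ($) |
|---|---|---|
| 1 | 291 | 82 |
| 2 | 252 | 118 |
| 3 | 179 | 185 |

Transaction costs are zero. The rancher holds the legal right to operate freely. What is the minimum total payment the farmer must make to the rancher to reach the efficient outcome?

$179

Left alone the rancher would choose level 3 (marginal profit stays positive).
Efficient level: k* = 2 (marginal profit ≥ marginal crop damage through 2).
The farmer must at least cover the rancher's forgone profit from cutting 3→2: 179 = 179.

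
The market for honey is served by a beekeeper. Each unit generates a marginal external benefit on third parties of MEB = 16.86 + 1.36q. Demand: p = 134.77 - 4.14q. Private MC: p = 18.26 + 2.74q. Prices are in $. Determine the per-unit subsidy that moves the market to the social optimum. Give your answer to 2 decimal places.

Social marginal cost = private MC − MEB = 1.40 + 1.38q.
Set SMC = demand: 1.40 + 1.38q = 134.77 - 4.14q → q* = 24.1612.
The Pigouvian subsidy equals MEB at q*: 16.86 + 1.36×24.1612 = 49.7192.

subsidy = $49.72 per unit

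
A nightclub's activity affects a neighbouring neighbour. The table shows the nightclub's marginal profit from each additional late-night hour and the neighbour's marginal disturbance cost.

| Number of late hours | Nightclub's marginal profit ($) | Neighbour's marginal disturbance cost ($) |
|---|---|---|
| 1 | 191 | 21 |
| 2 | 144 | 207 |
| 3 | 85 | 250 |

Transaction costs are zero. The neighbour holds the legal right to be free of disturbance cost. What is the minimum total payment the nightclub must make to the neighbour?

Efficient level: marginal profit ≥ marginal disturbance cost through level 1, so k* = 1.
With the neighbour holding the right, the nightclub must at least compensate total damage at k*: 21 = 21.

$21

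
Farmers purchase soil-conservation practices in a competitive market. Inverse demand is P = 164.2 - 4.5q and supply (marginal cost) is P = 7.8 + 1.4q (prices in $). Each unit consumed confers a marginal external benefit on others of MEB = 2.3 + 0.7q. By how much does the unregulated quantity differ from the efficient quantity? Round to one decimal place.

4.0 units

Market equilibrium (private): 7.8 + 1.4q = 164.2 - 4.5q → q_m = 26.5085.
Social marginal benefit = demand + MEB = 166.5 - 3.8q.
Set SMB = MC: 166.5 - 3.8q = 7.8 + 1.4q → q* = 30.5192.
Gap = |26.5085 − 30.5192| = 4.0107.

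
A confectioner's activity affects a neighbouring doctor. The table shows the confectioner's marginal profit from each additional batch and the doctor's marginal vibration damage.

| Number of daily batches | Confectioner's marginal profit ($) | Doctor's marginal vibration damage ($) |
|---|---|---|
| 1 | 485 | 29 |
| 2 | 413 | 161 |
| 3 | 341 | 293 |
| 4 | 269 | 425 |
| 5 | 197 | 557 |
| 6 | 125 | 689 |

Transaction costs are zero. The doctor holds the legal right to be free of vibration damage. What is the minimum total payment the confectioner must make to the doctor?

Efficient level: marginal profit ≥ marginal vibration damage through level 3, so k* = 3.
With the doctor holding the right, the confectioner must at least compensate total damage at k*: 29 + 161 + 293 = 483.

$483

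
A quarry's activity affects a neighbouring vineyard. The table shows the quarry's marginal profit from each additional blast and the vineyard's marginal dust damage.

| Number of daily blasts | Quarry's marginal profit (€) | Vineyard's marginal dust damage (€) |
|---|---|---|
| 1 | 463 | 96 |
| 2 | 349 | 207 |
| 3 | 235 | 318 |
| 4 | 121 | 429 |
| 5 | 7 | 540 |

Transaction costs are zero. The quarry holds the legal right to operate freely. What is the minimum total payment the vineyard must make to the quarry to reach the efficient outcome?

€363

Left alone the quarry would choose level 5 (marginal profit stays positive).
Efficient level: k* = 2 (marginal profit ≥ marginal dust damage through 2).
The vineyard must at least cover the quarry's forgone profit from cutting 5→2: 235 + 121 + 7 = 363.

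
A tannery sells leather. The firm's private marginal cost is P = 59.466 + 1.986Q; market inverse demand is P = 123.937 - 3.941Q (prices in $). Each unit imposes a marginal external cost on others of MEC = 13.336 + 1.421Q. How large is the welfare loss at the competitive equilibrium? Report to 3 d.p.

DWL = $56.412

Market equilibrium (private): 59.466 + 1.986Q = 123.937 - 3.941Q → Q_m = 10.8775.
Social marginal cost = private MC + MEC = 72.802 + 3.407Q.
Set SMC = demand: 72.802 + 3.407Q = 123.937 - 3.941Q → Q* = 6.9590.
Between Q* and Q_m the wedge SMC − demand runs linearly from 0 to MEC(Q_m), so the loss is a triangle.
DWL = ½ × 3.9185 × 28.7929 = 56.4125.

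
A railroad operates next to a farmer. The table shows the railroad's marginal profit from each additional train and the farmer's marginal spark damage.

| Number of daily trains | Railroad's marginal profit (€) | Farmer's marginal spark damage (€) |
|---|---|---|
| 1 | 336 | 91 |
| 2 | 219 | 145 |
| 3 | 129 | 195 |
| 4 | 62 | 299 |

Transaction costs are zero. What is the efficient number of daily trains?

2

Bargaining reaches the level where marginal profit last exceeds marginal spark damage.
That holds through level 2 (219 ≥ 145) but not at 3 (129 < 195).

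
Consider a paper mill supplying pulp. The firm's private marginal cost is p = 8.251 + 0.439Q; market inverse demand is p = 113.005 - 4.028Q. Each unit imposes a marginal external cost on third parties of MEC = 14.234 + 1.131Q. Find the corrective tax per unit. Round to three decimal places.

tax = 32.522 per unit

Social marginal cost = private MC + MEC = 22.485 + 1.570Q.
Set SMC = demand: 22.485 + 1.570Q = 113.005 - 4.028Q → Q* = 16.1701.
The Pigouvian tax equals MEC at Q*: 14.234 + 1.131×16.1701 = 32.5224.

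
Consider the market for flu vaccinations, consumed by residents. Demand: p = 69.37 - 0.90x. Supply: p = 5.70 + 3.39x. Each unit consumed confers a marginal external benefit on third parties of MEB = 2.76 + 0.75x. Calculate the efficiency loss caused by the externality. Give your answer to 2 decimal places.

Market equilibrium (private): 5.70 + 3.39x = 69.37 - 0.90x → x_m = 14.8415.
Social marginal benefit = demand + MEB = 72.13 - 0.15x.
Set SMB = MC: 72.13 - 0.15x = 5.70 + 3.39x → x* = 18.7655.
The loss is the area between SMB and MC from x* to x_m; with linear curves that's a triangle of height MEB(x_m).
DWL = ½ × 3.9240 × 13.8911 = 27.2543.

DWL = 27.25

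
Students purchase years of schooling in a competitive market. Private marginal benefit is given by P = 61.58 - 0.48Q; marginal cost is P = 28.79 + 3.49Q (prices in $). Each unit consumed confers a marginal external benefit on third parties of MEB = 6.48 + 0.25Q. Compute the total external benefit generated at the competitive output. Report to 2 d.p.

$62.05

Market equilibrium (private): 28.79 + 3.49Q = 61.58 - 0.48Q → Q_m = 8.2594.
Total external benefit = ∫₀^{Q_m} (6.48 + 0.25Q) dQ = 6.48×8.2594 + ½×0.25×8.2594² = 62.0481.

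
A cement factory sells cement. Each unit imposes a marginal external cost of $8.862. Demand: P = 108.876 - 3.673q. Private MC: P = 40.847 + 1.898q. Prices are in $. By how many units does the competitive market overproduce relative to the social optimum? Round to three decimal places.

Market equilibrium (private): 40.847 + 1.898q = 108.876 - 3.673q → q_m = 12.2113.
Social marginal cost = private MC + MEC = 49.709 + 1.898q.
Set SMC = demand: 49.709 + 1.898q = 108.876 - 3.673q → q* = 10.6205.
Gap = |12.2113 − 10.6205| = 1.5908.

1.591 units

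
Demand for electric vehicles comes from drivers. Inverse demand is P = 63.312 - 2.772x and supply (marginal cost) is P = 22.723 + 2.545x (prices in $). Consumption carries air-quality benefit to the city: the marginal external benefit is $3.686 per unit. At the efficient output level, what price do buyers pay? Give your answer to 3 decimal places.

P = $40.229

Social marginal benefit = demand + MEB = 66.998 - 2.772x.
Set SMB = MC: 66.998 - 2.772x = 22.723 + 2.545x → x* = 8.3271.
Consumer price on the demand curve at x*: 63.312 − 2.772×8.3271 = 40.2293.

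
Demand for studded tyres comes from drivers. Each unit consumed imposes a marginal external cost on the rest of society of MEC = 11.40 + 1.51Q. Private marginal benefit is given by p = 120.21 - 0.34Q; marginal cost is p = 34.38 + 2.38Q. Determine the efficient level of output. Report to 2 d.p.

Q* = 17.60

Social marginal benefit = demand − MEC = 108.81 - 1.85Q.
Set SMB = MC: 108.81 - 1.85Q = 34.38 + 2.38Q → Q* = 17.5957.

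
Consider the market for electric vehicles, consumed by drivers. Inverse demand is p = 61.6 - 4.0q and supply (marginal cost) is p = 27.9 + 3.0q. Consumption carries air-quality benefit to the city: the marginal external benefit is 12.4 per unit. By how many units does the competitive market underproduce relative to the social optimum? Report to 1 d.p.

Market equilibrium (private): 27.9 + 3.0q = 61.6 - 4.0q → q_m = 4.8143.
Social marginal benefit = demand + MEB = 74.0 - 4.0q.
Set SMB = MC: 74.0 - 4.0q = 27.9 + 3.0q → q* = 6.5857.
Gap = |4.8143 − 6.5857| = 1.7714.

1.8 units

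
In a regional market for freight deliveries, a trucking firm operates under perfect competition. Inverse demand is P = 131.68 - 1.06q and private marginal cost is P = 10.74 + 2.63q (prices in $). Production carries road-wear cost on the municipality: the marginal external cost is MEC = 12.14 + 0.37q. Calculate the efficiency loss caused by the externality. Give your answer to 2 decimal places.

DWL = $72.52

Market equilibrium (private): 10.74 + 2.63q = 131.68 - 1.06q → q_m = 32.7751.
Social marginal cost = private MC + MEC = 22.88 + 3.00q.
Set SMC = demand: 22.88 + 3.00q = 131.68 - 1.06q → q* = 26.7980.
Height of the DWL triangle at q_m is SMC(q_m) − demand(q_m) = MEC(q_m) = 24.2668.
DWL = ½ × 5.9771 × 24.2668 = 72.5225.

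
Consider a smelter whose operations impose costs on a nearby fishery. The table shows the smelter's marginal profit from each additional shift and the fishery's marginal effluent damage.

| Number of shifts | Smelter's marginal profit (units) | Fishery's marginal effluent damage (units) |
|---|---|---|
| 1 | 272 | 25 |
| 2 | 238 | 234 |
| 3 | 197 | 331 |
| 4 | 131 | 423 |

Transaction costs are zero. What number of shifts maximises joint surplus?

2

Bargaining reaches the level where marginal profit last exceeds marginal effluent damage.
That holds through level 2 (238 ≥ 234) but not at 3 (197 < 331).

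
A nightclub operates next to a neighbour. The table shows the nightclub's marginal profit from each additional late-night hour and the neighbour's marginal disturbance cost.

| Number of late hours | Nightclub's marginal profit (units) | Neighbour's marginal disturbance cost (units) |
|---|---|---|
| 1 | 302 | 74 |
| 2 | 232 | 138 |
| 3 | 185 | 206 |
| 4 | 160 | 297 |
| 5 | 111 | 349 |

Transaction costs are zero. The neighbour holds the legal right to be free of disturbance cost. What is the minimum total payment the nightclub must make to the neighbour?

Efficient level: marginal profit ≥ marginal disturbance cost through level 2, so k* = 2.
With the neighbour holding the right, the nightclub must at least compensate total damage at k*: 74 + 138 = 212.

212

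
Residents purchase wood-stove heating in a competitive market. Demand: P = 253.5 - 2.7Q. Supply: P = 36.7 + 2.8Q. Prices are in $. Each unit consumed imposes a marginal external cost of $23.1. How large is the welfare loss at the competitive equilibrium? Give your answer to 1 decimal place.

Market equilibrium (private): 36.7 + 2.8Q = 253.5 - 2.7Q → Q_m = 39.4182.
Social marginal benefit = demand − MEC = 230.4 - 2.7Q.
Set SMB = MC: 230.4 - 2.7Q = 36.7 + 2.8Q → Q* = 35.2182.
Height of the DWL triangle at Q_m is MC(Q_m) − SMB(Q_m) = MEC(Q_m) = 23.1000.
DWL = ½ × 4.2000 × 23.1000 = 48.5100.

DWL = $48.5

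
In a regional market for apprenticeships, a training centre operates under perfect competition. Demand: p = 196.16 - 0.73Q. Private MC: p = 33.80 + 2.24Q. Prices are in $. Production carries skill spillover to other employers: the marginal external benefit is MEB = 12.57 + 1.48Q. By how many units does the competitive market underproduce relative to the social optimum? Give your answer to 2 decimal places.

Market equilibrium (private): 33.80 + 2.24Q = 196.16 - 0.73Q → Q_m = 54.6667.
Social marginal cost = private MC − MEB = 21.23 + 0.76Q.
Set SMC = demand: 21.23 + 0.76Q = 196.16 - 0.73Q → Q* = 117.4027.
Gap = |54.6667 − 117.4027| = 62.7360.

62.74 units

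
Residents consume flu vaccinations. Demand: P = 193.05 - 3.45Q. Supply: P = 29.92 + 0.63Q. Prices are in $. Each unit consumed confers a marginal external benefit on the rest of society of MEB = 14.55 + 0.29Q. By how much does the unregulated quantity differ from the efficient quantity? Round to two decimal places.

Market equilibrium (private): 29.92 + 0.63Q = 193.05 - 3.45Q → Q_m = 39.9828.
Social marginal benefit = demand + MEB = 207.60 - 3.16Q.
Set SMB = MC: 207.60 - 3.16Q = 29.92 + 0.63Q → Q* = 46.8813.
Gap = |39.9828 − 46.8813| = 6.8985.

6.90 units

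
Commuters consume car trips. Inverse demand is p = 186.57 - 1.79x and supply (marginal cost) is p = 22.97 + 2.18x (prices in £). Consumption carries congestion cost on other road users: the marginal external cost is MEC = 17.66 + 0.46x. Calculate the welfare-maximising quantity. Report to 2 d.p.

x* = 32.94

Social marginal benefit = demand − MEC = 168.91 - 2.25x.
Set SMB = MC: 168.91 - 2.25x = 22.97 + 2.18x → x* = 32.9436.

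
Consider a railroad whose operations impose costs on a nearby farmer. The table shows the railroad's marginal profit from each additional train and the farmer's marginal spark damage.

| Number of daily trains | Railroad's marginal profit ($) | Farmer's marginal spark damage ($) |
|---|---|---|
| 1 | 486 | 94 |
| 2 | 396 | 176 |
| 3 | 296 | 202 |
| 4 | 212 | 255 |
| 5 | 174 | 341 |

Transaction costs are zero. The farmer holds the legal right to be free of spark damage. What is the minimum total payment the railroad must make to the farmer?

Efficient level: marginal profit ≥ marginal spark damage through level 3, so k* = 3.
With the farmer holding the right, the railroad must at least compensate total damage at k*: 94 + 176 + 202 = 472.

$472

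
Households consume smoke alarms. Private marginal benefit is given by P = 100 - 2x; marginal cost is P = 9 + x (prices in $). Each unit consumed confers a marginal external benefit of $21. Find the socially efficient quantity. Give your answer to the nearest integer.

x* = 37

Social marginal benefit = demand + MEB = 121 - 2x.
Set SMB = MC: 121 - 2x = 9 + x → x* = 37.3333.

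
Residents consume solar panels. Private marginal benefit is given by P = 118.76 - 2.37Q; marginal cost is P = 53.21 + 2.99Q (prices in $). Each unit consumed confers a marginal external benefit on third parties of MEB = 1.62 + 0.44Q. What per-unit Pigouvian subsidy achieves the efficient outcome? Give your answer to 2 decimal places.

subsidy = $7.63 per unit

Social marginal benefit = demand + MEB = 120.38 - 1.93Q.
Set SMB = MC: 120.38 - 1.93Q = 53.21 + 2.99Q → Q* = 13.6524.
The Pigouvian subsidy equals MEB at Q*: 1.62 + 0.44×13.6524 = 7.6271.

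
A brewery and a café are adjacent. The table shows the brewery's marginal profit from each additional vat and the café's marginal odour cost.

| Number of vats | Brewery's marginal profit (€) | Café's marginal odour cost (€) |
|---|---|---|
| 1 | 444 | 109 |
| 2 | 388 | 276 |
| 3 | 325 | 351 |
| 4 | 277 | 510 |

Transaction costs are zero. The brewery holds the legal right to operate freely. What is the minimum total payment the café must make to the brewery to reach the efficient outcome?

€602

Left alone the brewery would choose level 4 (marginal profit stays positive).
Efficient level: k* = 2 (marginal profit ≥ marginal odour cost through 2).
The café must at least cover the brewery's forgone profit from cutting 4→2: 325 + 277 = 602.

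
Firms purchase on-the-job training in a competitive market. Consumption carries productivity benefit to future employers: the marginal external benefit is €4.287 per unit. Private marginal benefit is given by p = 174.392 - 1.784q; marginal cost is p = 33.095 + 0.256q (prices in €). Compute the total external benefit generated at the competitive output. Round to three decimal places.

€296.931

Market equilibrium (private): 33.095 + 0.256q = 174.392 - 1.784q → q_m = 69.2632.
Total external benefit = MEB × q_m = 4.287 × 69.2632 = 296.9313.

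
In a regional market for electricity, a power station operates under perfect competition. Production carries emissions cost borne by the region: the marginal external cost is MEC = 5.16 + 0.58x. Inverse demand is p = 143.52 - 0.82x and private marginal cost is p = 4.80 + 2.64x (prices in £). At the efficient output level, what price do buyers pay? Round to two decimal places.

Social marginal cost = private MC + MEC = 9.96 + 3.22x.
Set SMC = demand: 9.96 + 3.22x = 143.52 - 0.82x → x* = 33.0594.
Consumer price on the demand curve at x*: 143.52 − 0.82×33.0594 = 116.4113.

P = £116.41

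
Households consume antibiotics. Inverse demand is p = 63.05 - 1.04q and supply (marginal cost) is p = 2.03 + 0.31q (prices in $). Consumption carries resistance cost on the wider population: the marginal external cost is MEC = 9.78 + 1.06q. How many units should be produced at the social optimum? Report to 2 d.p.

Social marginal benefit = demand − MEC = 53.27 - 2.10q.
Set SMB = MC: 53.27 - 2.10q = 2.03 + 0.31q → q* = 21.2614.

q* = 21.26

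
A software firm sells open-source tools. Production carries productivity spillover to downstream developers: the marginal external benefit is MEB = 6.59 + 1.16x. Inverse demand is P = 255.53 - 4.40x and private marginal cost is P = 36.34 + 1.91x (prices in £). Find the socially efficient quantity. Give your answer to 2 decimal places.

Social marginal cost = private MC − MEB = 29.75 + 0.75x.
Set SMC = demand: 29.75 + 0.75x = 255.53 - 4.40x → x* = 43.8408.

x* = 43.84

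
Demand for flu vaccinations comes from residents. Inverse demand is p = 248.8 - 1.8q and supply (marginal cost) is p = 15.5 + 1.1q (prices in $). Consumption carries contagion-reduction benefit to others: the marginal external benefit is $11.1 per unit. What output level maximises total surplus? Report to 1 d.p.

q* = 84.3

Social marginal benefit = demand + MEB = 259.9 - 1.8q.
Set SMB = MC: 259.9 - 1.8q = 15.5 + 1.1q → q* = 84.2759.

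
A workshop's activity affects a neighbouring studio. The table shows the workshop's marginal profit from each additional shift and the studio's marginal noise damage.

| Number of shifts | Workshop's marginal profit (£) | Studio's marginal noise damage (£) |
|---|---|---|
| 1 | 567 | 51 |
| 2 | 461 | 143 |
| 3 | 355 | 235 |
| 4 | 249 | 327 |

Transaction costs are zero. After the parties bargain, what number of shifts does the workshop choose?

Bargaining reaches the level where marginal profit last exceeds marginal noise damage.
That holds through level 3 (355 ≥ 235) but not at 4 (249 < 327).

3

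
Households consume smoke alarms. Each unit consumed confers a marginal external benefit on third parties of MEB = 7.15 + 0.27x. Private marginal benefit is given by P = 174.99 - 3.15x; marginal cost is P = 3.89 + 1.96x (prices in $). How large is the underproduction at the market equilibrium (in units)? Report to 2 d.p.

3.35 units

Market equilibrium (private): 3.89 + 1.96x = 174.99 - 3.15x → x_m = 33.4834.
Social marginal benefit = demand + MEB = 182.14 - 2.88x.
Set SMB = MC: 182.14 - 2.88x = 3.89 + 1.96x → x* = 36.8285.
Gap = |33.4834 − 36.8285| = 3.3451.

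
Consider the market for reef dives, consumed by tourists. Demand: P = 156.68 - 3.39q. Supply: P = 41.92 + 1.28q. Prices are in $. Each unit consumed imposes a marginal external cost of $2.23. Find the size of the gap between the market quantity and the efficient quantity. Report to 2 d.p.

0.48 units

Market equilibrium (private): 41.92 + 1.28q = 156.68 - 3.39q → q_m = 24.5739.
Social marginal benefit = demand − MEC = 154.45 - 3.39q.
Set SMB = MC: 154.45 - 3.39q = 41.92 + 1.28q → q* = 24.0964.
Gap = |24.5739 − 24.0964| = 0.4775.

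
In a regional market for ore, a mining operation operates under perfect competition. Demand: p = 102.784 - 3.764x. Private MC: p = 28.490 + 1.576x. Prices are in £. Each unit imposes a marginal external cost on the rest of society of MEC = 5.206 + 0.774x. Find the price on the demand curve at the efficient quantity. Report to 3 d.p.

Social marginal cost = private MC + MEC = 33.696 + 2.350x.
Set SMC = demand: 33.696 + 2.350x = 102.784 - 3.764x → x* = 11.3000.
Consumer price on the demand curve at x*: 102.784 − 3.764×11.3000 = 60.2508.

P = £60.251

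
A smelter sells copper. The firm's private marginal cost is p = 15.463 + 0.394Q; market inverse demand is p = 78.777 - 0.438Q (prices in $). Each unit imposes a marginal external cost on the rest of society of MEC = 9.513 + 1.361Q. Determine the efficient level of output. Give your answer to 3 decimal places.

Q* = 24.533

Social marginal cost = private MC + MEC = 24.976 + 1.755Q.
Set SMC = demand: 24.976 + 1.755Q = 78.777 - 0.438Q → Q* = 24.5331.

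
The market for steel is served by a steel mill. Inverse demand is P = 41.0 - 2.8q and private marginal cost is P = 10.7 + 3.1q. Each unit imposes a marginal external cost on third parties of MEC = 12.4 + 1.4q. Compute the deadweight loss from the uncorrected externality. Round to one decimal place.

DWL = 26.3

Market equilibrium (private): 10.7 + 3.1q = 41.0 - 2.8q → q_m = 5.1356.
Social marginal cost = private MC + MEC = 23.1 + 4.5q.
Set SMC = demand: 23.1 + 4.5q = 41.0 - 2.8q → q* = 2.4521.
Between q* and q_m the wedge SMC − demand runs linearly from 0 to MEC(q_m), so the loss is a triangle.
DWL = ½ × 2.6835 × 19.5898 = 26.2846.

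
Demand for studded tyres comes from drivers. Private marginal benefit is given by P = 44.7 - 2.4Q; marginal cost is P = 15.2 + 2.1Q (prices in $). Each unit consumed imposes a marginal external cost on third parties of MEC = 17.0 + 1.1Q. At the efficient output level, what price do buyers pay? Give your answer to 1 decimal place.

P = $39.3

Social marginal benefit = demand − MEC = 27.7 - 3.5Q.
Set SMB = MC: 27.7 - 3.5Q = 15.2 + 2.1Q → Q* = 2.2321.
Consumer price on the demand curve at Q*: 44.7 − 2.4×2.2321 = 39.3430.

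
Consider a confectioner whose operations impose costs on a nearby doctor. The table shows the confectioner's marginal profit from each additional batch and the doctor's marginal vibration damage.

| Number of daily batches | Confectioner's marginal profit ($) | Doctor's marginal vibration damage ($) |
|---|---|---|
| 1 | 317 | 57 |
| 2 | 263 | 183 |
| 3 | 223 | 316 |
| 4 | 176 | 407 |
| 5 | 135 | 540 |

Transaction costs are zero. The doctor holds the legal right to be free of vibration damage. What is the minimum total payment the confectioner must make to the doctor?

$240

Efficient level: marginal profit ≥ marginal vibration damage through level 2, so k* = 2.
With the doctor holding the right, the confectioner must at least compensate total damage at k*: 57 + 183 = 240.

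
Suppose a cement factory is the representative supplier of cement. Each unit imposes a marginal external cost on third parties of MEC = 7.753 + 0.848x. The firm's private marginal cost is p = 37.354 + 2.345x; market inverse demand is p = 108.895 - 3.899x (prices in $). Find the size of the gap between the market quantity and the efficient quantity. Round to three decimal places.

Market equilibrium (private): 37.354 + 2.345x = 108.895 - 3.899x → x_m = 11.4576.
Social marginal cost = private MC + MEC = 45.107 + 3.193x.
Set SMC = demand: 45.107 + 3.193x = 108.895 - 3.899x → x* = 8.9944.
Gap = |11.4576 − 8.9944| = 2.4632.

2.463 units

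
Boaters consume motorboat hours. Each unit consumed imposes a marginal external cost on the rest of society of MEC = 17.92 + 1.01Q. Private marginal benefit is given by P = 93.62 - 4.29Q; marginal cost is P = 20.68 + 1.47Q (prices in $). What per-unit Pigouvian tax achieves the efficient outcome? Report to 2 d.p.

Social marginal benefit = demand − MEC = 75.70 - 5.30Q.
Set SMB = MC: 75.70 - 5.30Q = 20.68 + 1.47Q → Q* = 8.1270.
The Pigouvian tax equals MEC at Q*: 17.92 + 1.01×8.1270 = 26.1283.

tax = $26.13 per unit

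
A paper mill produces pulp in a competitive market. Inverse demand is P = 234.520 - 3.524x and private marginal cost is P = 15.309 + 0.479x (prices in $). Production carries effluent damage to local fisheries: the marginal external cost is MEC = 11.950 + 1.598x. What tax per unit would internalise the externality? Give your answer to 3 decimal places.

tax = $71.083 per unit

Social marginal cost = private MC + MEC = 27.259 + 2.077x.
Set SMC = demand: 27.259 + 2.077x = 234.520 - 3.524x → x* = 37.0043.
The Pigouvian tax equals MEC at x*: 11.950 + 1.598×37.0043 = 71.0829.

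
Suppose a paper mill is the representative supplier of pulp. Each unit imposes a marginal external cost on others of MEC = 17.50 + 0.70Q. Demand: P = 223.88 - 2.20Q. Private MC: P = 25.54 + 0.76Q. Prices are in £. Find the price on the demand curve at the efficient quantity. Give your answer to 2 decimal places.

Social marginal cost = private MC + MEC = 43.04 + 1.46Q.
Set SMC = demand: 43.04 + 1.46Q = 223.88 - 2.20Q → Q* = 49.4098.
Consumer price on the demand curve at Q*: 223.88 − 2.20×49.4098 = 115.1784.

P = £115.18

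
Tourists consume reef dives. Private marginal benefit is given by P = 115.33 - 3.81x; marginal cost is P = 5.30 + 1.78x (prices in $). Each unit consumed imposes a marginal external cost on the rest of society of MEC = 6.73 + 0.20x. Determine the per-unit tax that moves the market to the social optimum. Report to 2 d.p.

Social marginal benefit = demand − MEC = 108.60 - 4.01x.
Set SMB = MC: 108.60 - 4.01x = 5.30 + 1.78x → x* = 17.8411.
The Pigouvian tax equals MEC at x*: 6.73 + 0.20×17.8411 = 10.2982.

tax = $10.30 per unit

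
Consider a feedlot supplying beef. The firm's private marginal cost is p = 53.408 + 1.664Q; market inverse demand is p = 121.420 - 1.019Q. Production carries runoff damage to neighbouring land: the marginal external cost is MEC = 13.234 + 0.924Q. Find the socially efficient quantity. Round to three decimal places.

Q* = 15.187

Social marginal cost = private MC + MEC = 66.642 + 2.588Q.
Set SMC = demand: 66.642 + 2.588Q = 121.420 - 1.019Q → Q* = 15.1866.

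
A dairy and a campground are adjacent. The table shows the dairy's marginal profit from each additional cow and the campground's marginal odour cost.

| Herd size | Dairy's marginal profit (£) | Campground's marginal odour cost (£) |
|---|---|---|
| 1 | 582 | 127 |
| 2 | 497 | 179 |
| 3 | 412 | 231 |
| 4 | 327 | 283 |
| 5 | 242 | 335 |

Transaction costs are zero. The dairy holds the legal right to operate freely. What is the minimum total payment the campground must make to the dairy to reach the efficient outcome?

Left alone the dairy would choose level 5 (marginal profit stays positive).
Efficient level: k* = 4 (marginal profit ≥ marginal odour cost through 4).
The campground must at least cover the dairy's forgone profit from cutting 5→4: 242 = 242.

£242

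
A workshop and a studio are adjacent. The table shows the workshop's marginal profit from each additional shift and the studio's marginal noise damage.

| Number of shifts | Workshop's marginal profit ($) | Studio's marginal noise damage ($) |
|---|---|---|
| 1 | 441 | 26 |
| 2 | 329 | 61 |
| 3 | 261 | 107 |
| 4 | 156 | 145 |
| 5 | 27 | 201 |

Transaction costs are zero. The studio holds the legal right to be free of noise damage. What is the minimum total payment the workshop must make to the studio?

$339

Efficient level: marginal profit ≥ marginal noise damage through level 4, so k* = 4.
With the studio holding the right, the workshop must at least compensate total damage at k*: 26 + 61 + 107 + 145 = 339.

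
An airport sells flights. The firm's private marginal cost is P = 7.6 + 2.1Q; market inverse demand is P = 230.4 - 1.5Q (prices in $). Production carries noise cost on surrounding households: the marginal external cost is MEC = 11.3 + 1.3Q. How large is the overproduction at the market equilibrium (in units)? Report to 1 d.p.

18.7 units

Market equilibrium (private): 7.6 + 2.1Q = 230.4 - 1.5Q → Q_m = 61.8889.
Social marginal cost = private MC + MEC = 18.9 + 3.4Q.
Set SMC = demand: 18.9 + 3.4Q = 230.4 - 1.5Q → Q* = 43.1633.
Gap = |61.8889 − 43.1633| = 18.7256.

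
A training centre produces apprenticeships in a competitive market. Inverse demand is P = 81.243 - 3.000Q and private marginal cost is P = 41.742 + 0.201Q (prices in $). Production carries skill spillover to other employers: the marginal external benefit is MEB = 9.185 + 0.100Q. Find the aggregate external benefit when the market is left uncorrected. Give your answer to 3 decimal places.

$120.959

Market equilibrium (private): 41.742 + 0.201Q = 81.243 - 3.000Q → Q_m = 12.3402.
Total external benefit = ∫₀^{Q_m} (9.185 + 0.100Q) dQ = 9.185×12.3402 + ½×0.100×12.3402² = 120.9588.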